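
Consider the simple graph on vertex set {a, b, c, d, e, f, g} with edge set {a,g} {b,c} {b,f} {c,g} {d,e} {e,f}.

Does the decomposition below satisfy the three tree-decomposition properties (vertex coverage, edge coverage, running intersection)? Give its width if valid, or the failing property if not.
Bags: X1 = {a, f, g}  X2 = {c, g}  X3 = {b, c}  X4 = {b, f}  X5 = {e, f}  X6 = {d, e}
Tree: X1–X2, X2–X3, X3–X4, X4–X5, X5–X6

A tree decomposition must satisfy three properties: every vertex lies in some bag; for every edge, both endpoints lie together in some bag; and for every vertex, the bags containing it form a connected subtree. Here bags containing vertex f are not connected in the tree, so the decomposition is invalid.

No — bags containing vertex f are not connected in the tree.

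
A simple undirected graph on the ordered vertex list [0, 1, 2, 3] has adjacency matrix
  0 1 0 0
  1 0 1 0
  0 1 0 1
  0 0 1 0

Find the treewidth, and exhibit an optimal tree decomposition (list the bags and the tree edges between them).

Every bag has size at most 2, so the width is 2 − 1 = 1 and tw(G) ≤ 1. G has an edge, so its treewidth is at least 1. The upper and lower bounds meet at 1, so that is the treewidth.

Treewidth 1.
One optimal decomposition is:
Bags: B1 = {1, 2}  B2 = {0, 1}  B3 = {2, 3}
Tree: B1–B2, B1–B3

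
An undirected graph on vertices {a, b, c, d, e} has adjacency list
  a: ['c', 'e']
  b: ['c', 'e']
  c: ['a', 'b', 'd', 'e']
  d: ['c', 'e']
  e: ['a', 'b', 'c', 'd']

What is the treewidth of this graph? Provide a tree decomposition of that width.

Treewidth 2.
One such decomposition:
Bags: B1 = {c, d, e}  B2 = {a, c, e}  B3 = {b, c, e}
Tree: B1–B2, B2–B3

Every bag has size at most 3, so the width is 3 − 1 = 2 and tw(G) ≤ 2. For the lower bound, the 3 vertices {c, d, e} are pairwise adjacent, and any tree decomposition puts a clique entirely inside one bag — forcing width ≥ 2. Combining the bounds, tw(G) = 2.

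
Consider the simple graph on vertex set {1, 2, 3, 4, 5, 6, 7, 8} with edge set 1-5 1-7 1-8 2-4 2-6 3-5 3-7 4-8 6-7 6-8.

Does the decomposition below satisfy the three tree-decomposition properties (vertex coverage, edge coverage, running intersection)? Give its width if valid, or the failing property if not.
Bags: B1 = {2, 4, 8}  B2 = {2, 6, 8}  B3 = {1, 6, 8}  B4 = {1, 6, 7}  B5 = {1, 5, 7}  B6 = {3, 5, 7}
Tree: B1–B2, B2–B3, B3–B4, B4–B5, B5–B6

Every vertex of G appears in some bag (union = {1, 2, 3, 4, 5, 6, 7, 8}); every edge is covered by a bag; and for each vertex v the set of bags containing v is connected in the bag tree. The decomposition is therefore valid. The largest bag has 3 vertices, so the width is 2.

Yes; width 2.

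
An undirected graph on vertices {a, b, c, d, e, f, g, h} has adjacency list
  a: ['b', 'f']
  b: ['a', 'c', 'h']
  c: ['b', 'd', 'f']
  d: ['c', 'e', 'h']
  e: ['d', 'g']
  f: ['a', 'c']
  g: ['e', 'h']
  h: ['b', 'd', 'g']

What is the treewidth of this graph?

A width-2 tree decomposition is:
Bags: B1 = {d, e, g}  B2 = {d, g, h}  B3 = {c, d, h}  B4 = {b, c, h}  B5 = {b, c, f}  B6 = {a, b, f}
Tree: B1–B2, B2–B3, B3–B4, B4–B5, B5–B6
Every bag has size at most 3, so the width is 3 − 1 = 2 and tw(G) ≤ 2. The edges e–g–h–d–e form a cycle, so G is not a tree and its treewidth is at least 2. Hence tw(G) = 2 exactly.

2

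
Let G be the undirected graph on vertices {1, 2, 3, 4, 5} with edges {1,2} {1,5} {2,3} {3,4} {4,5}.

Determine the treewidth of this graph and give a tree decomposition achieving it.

Every bag has size at most 3, so the width is 3 − 1 = 2 and tw(G) ≤ 2. Since 1–5–4–3–2–1 is a cycle in G, G is not acyclic. Forests are exactly the graphs of treewidth ≤ 1, so tw(G) ≥ 2. Therefore the treewidth is 2.

Treewidth 2.
Bags: B1 = {1, 4, 5}  B2 = {1, 3, 4}  B3 = {1, 2, 3}
Tree: B1–B2, B2–B3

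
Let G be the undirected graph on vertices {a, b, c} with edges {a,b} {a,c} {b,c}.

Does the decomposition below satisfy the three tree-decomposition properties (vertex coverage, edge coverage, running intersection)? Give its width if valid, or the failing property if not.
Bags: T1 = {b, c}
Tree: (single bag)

A tree decomposition must satisfy three properties: every vertex lies in some bag; for every edge, both endpoints lie together in some bag; and for every vertex, the bags containing it form a connected subtree. Here vertex a appears in no bag, so the decomposition is invalid.

No — vertex a appears in no bag.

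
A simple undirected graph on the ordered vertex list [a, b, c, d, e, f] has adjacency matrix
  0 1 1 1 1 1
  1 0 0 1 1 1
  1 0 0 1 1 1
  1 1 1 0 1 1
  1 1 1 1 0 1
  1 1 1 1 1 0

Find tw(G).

A width-4 tree decomposition is:
Bags: B1 = {a, b, d, e, f}  B2 = {a, c, d, e, f}
Tree: B1–B2
The largest bag has 5 vertices, giving width 4; this decomposition certifies tw(G) ≤ 4. On the other hand G contains the 5-clique {a, c, d, e, f}. A clique must lie in a single bag of any decomposition, so no decomposition can have width below 4. Therefore the treewidth is 4.

4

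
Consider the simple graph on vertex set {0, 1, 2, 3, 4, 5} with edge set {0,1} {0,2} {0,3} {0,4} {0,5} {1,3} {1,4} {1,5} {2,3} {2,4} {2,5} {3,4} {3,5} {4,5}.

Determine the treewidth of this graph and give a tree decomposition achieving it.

Every bag has size at most 5, so the width is 5 − 1 = 4 and tw(G) ≤ 4. On the other hand G contains the 5-clique {0, 1, 3, 4, 5}. A clique must lie in a single bag of any decomposition, so no decomposition can have width below 4. The upper and lower bounds meet at 4, so that is the treewidth.

Treewidth 4.
Bags: B1 = {0, 2, 3, 4, 5}  B2 = {0, 1, 3, 4, 5}
Tree: B1–B2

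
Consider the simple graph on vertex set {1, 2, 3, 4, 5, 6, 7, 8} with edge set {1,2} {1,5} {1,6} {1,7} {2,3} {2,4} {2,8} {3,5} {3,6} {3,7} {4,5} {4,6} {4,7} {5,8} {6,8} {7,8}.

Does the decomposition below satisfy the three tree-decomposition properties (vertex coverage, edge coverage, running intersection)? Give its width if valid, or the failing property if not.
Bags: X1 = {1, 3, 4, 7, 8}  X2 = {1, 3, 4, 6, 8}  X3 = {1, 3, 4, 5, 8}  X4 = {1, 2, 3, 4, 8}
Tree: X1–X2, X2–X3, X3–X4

Checking the three conditions: (i) the bags cover all of {1, 2, 3, 4, 5, 6, 7, 8}; (ii) for each edge, some bag contains both endpoints; (iii) the bags containing any fixed vertex form a subtree. All hold, so the decomposition is valid with width 5 − 1 = 4.

Yes; width 4.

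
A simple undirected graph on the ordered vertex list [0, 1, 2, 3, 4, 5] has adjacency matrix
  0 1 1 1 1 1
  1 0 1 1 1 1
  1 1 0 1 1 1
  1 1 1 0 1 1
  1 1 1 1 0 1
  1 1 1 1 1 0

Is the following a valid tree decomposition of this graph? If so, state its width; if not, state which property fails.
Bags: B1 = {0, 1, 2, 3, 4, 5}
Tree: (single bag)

Checking the three conditions: (i) the bags cover all of {0, 1, 2, 3, 4, 5}; (ii) for each edge, some bag contains both endpoints; (iii) the bags containing any fixed vertex form a subtree. All hold, so the decomposition is valid with width 6 − 1 = 5.

Yes; width 5.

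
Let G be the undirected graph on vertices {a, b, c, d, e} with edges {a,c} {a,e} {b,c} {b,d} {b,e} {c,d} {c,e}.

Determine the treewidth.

A width-2 tree decomposition is:
Bags: B1 = {b, c, d}  B2 = {b, c, e}  B3 = {a, c, e}
Tree: B1–B2, B2–B3
Every bag has size at most 3, so the width is 3 − 1 = 2 and tw(G) ≤ 2. Conversely, {b, c, d} is a clique of size 3, and the vertices of any clique must share a bag in every tree decomposition; so some bag has ≥ 3 vertices and tw(G) ≥ 2. The upper and lower bounds meet at 2, so that is the treewidth.

2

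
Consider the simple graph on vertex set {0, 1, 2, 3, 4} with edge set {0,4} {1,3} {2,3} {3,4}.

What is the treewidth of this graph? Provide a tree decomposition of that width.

Treewidth 1.
Bags: B1 = {2, 3}  B2 = {3, 4}  B3 = {1, 3}  B4 = {0, 4}
Tree: B1–B2, B2–B3, B2–B4

Each bag holds 2 vertices, so the decomposition has width 1, which upper-bounds the treewidth. G has an edge, so its treewidth is at least 1. Combining the bounds, tw(G) = 1.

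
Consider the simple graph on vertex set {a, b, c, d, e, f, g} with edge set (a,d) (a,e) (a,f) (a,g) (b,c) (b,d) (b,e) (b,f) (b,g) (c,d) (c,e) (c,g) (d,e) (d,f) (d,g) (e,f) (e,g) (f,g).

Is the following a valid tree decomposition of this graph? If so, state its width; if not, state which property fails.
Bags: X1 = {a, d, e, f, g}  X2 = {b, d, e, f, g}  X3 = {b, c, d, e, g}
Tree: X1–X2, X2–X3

Every vertex of G appears in some bag (union = {a, b, c, d, e, f, g}); every edge is covered by a bag; and for each vertex v the set of bags containing v is connected in the bag tree. The decomposition is therefore valid. The largest bag has 5 vertices, so the width is 4.

Yes; width 4.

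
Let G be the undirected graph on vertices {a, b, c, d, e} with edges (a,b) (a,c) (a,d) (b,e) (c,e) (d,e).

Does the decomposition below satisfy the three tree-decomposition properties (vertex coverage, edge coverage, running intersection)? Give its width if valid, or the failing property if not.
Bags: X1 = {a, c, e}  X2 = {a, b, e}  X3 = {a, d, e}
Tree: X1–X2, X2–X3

Yes; width 2.

Checking the three conditions: (i) the bags cover all of {a, b, c, d, e}; (ii) for each edge, some bag contains both endpoints; (iii) the bags containing any fixed vertex form a subtree. All hold, so the decomposition is valid with width 3 − 1 = 2.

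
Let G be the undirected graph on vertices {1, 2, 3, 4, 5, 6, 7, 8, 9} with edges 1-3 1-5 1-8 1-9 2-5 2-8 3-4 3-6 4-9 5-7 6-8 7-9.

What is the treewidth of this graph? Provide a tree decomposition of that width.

Treewidth 3.
One optimal decomposition is:
Bags: B1 = {3, 4, 6, 8}  B2 = {1, 3, 4, 8}  B3 = {1, 4, 8, 9}  B4 = {1, 2, 8, 9}  B5 = {1, 2, 5, 9}  B6 = {2, 5, 7, 9}
Tree: B1–B2, B2–B3, B3–B4, B4–B5, B5–B6

Every bag has size at most 4, so the width is 4 − 1 = 3 and tw(G) ≤ 3. For the lower bound: the 4 vertex sets {3,4,6}, {8}, {1}, {2,5,7,9} are disjoint, each induces a connected subgraph, and every pair is joined by at least one edge of G. Contracting each set to a single vertex therefore yields K_{4} as a minor, and since treewidth is minor-monotone, tw(G) ≥ tw(K_{4}) = 3. Combining the bounds, tw(G) = 3.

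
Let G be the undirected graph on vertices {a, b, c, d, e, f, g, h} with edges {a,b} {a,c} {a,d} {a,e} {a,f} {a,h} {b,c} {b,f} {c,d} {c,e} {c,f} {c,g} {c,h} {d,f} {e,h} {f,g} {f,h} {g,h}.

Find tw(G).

3

A width-3 tree decomposition is:
Bags: B1 = {a, c, d, f}  B2 = {a, c, f, h}  B3 = {a, b, c, f}  B4 = {a, c, e, h}  B5 = {c, f, g, h}
Tree: B1–B2, B2–B3, B2–B4, B2–B5
Each bag holds 4 vertices, so the decomposition has width 3, which upper-bounds the treewidth. On the other hand G contains the 4-clique {a, c, e, h}. A clique must lie in a single bag of any decomposition, so no decomposition can have width below 3. Combining the bounds, tw(G) = 3.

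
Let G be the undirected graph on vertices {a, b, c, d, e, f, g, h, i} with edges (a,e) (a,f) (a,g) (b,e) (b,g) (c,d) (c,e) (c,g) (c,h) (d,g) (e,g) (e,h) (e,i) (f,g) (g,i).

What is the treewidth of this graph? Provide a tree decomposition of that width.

Each bag holds 3 vertices, so the decomposition has width 2, which upper-bounds the treewidth. Conversely, {c, d, g} is a clique of size 3, and the vertices of any clique must share a bag in every tree decomposition; so some bag has ≥ 3 vertices and tw(G) ≥ 2. Therefore the treewidth is 2.

Treewidth 2.
Bags: B1 = {e, g, i}  B2 = {c, e, g}  B3 = {c, e, h}  B4 = {a, e, g}  B5 = {a, f, g}  B6 = {c, d, g}  B7 = {b, e, g}
Tree: B1–B2, B2–B3, B2–B4, B4–B5, B2–B6, B4–B7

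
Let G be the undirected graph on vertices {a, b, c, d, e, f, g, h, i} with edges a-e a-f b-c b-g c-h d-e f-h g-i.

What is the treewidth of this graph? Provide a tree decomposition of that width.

The largest bag has 2 vertices, giving width 1; this decomposition certifies tw(G) ≤ 1. Since G has at least one edge (e.g. d–e), it is not an edgeless graph, so tw(G) ≥ 1. Therefore the treewidth is 1.

Treewidth 1.
One such decomposition:
Bags: B1 = {d, e}  B2 = {a, e}  B3 = {a, f}  B4 = {f, h}  B5 = {c, h}  B6 = {b, c}  B7 = {b, g}  B8 = {g, i}
Tree: B1–B2, B2–B3, B3–B4, B4–B5, B5–B6, B6–B7, B7–B8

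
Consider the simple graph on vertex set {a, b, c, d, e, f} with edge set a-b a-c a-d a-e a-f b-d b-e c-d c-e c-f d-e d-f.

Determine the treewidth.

A width-3 tree decomposition is:
Bags: B1 = {a, c, d, f}  B2 = {a, c, d, e}  B3 = {a, b, d, e}
Tree: B1–B2, B2–B3
The largest bag has 4 vertices, giving width 3; this decomposition certifies tw(G) ≤ 3. Conversely, {a, c, d, e} is a clique of size 4, and the vertices of any clique must share a bag in every tree decomposition; so some bag has ≥ 4 vertices and tw(G) ≥ 3. Hence tw(G) = 3 exactly.

3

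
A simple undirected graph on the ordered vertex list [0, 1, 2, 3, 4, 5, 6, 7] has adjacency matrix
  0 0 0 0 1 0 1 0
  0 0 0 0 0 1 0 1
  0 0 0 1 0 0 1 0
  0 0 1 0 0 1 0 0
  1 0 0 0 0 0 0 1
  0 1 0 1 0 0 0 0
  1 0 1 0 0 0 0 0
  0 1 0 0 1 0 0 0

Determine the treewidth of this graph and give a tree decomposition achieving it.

The largest bag has 3 vertices, giving width 2; this decomposition certifies tw(G) ≤ 2. For the lower bound, G contains the cycle 0–4–7–1–5–3–2–6–0, so G is not a forest; only forests have treewidth ≤ 1, hence tw(G) ≥ 2. Therefore the treewidth is 2.

Treewidth 2.
One optimal decomposition is:
Bags: B1 = {0, 4, 7}  B2 = {0, 1, 7}  B3 = {0, 1, 5}  B4 = {0, 3, 5}  B5 = {0, 2, 3}  B6 = {0, 2, 6}
Tree: B1–B2, B2–B3, B3–B4, B4–B5, B5–B6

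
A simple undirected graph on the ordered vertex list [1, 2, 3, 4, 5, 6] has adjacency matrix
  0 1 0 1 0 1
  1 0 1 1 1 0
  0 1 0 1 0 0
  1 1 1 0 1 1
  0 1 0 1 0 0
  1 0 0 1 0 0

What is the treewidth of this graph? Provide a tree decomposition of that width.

Each bag holds 3 vertices, so the decomposition has width 2, which upper-bounds the treewidth. For the lower bound, the 3 vertices {1, 2, 4} are pairwise adjacent, and any tree decomposition puts a clique entirely inside one bag — forcing width ≥ 2. Combining the bounds, tw(G) = 2.

Treewidth 2.
One such decomposition:
Bags: B1 = {1, 2, 4}  B2 = {1, 4, 6}  B3 = {2, 4, 5}  B4 = {2, 3, 4}
Tree: B1–B2, B1–B3, B3–B4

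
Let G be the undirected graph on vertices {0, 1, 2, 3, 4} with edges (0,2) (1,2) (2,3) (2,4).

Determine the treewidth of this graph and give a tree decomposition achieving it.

The largest bag has 2 vertices, giving width 1; this decomposition certifies tw(G) ≤ 1. G has an edge, so its treewidth is at least 1. The upper and lower bounds meet at 1, so that is the treewidth.

Treewidth 1.
One optimal decomposition is:
Bags: B1 = {2, 3}  B2 = {2, 4}  B3 = {1, 2}  B4 = {0, 2}
Tree: B1–B2, B1–B3, B3–B4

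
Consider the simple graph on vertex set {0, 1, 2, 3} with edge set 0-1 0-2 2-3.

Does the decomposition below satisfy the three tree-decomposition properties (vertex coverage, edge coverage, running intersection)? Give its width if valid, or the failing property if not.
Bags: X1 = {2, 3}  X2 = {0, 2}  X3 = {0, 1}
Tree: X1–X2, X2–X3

Yes; width 1.

Checking the three conditions: (i) the bags cover all of {0, 1, 2, 3}; (ii) for each edge, some bag contains both endpoints; (iii) the bags containing any fixed vertex form a subtree. All hold, so the decomposition is valid with width 2 − 1 = 1.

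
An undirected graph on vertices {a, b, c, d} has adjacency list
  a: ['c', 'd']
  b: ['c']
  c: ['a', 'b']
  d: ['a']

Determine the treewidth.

A width-1 tree decomposition is:
Bags: B1 = {a, c}  B2 = {a, d}  B3 = {b, c}
Tree: B1–B2, B1–B3
Every bag has size at most 2, so the width is 2 − 1 = 1 and tw(G) ≤ 1. Any graph with an edge has treewidth ≥ 1, and G has the edge a–c. Therefore the treewidth is 1.

1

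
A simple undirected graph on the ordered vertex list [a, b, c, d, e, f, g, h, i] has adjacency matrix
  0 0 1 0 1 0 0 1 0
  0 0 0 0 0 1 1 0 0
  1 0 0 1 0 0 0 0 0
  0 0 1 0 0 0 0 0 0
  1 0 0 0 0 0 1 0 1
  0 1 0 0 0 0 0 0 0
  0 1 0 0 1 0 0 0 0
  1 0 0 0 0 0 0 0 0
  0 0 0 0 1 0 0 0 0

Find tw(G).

1

A width-1 tree decomposition is:
Bags: B1 = {a, e}  B2 = {a, c}  B3 = {e, i}  B4 = {e, g}  B5 = {c, d}  B6 = {b, g}  B7 = {b, f}  B8 = {a, h}
Tree: B1–B2, B1–B3, B3–B4, B2–B5, B4–B6, B6–B7, B2–B8
The largest bag has 2 vertices, giving width 1; this decomposition certifies tw(G) ≤ 1. Any graph with an edge has treewidth ≥ 1, and G has the edge e–a. The upper and lower bounds meet at 1, so that is the treewidth.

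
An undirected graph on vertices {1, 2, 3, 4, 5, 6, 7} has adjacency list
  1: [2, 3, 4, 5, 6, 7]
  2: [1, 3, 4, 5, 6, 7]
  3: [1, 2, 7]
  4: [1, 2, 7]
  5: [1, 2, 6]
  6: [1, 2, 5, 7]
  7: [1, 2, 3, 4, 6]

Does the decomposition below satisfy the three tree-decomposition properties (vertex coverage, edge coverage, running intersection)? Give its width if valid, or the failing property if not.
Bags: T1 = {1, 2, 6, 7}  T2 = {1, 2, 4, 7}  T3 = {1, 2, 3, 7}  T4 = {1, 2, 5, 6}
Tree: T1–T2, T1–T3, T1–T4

Yes; width 3.

Every vertex of G appears in some bag (union = {1, 2, 3, 4, 5, 6, 7}); every edge is covered by a bag; and for each vertex v the set of bags containing v is connected in the bag tree. The decomposition is therefore valid. The largest bag has 4 vertices, so the width is 3.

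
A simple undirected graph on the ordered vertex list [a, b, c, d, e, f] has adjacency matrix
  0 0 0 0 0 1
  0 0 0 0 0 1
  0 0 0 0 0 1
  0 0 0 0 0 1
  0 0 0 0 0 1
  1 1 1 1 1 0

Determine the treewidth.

A width-1 tree decomposition is:
Bags: B1 = {d, f}  B2 = {a, f}  B3 = {e, f}  B4 = {c, f}  B5 = {b, f}
Tree: B1–B2, B1–B3, B1–B4, B3–B5
The largest bag has 2 vertices, giving width 1; this decomposition certifies tw(G) ≤ 1. Since G has at least one edge (e.g. d–f), it is not an edgeless graph, so tw(G) ≥ 1. Combining the bounds, tw(G) = 1.

1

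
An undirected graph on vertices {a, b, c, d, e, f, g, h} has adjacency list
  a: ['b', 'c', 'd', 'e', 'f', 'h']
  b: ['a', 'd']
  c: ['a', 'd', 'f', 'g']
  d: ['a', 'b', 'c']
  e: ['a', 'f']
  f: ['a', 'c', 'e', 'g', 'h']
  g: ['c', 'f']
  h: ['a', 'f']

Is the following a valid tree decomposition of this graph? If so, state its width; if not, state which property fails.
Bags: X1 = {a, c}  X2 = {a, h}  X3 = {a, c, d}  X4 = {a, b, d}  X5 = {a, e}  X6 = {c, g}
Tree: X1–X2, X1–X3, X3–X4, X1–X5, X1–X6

A tree decomposition must satisfy three properties: every vertex lies in some bag; for every edge, both endpoints lie together in some bag; and for every vertex, the bags containing it form a connected subtree. Here vertex f appears in no bag, so the decomposition is invalid.

No — vertex f appears in no bag.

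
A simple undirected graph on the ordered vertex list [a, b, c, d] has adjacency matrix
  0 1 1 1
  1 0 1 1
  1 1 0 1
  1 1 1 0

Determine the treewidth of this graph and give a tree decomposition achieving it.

A single bag containing all 4 vertices is trivially a valid decomposition of width 3. For the lower bound, the 4 vertices {a, b, c, d} are pairwise adjacent, and any tree decomposition puts a clique entirely inside one bag — forcing width ≥ 3. Combining the bounds, tw(G) = 3.

Treewidth 3.
One optimal decomposition is:
Bags: B1 = {a, b, c, d}
Tree: (single bag)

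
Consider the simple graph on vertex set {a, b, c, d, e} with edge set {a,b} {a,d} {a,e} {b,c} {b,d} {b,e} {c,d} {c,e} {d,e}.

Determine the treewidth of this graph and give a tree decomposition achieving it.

Treewidth 3.
One such decomposition:
Bags: B1 = {a, b, d, e}  B2 = {b, c, d, e}
Tree: B1–B2

Each bag holds 4 vertices, so the decomposition has width 3, which upper-bounds the treewidth. For the lower bound, the 4 vertices {b, c, d, e} are pairwise adjacent, and any tree decomposition puts a clique entirely inside one bag — forcing width ≥ 3. Hence tw(G) = 3 exactly.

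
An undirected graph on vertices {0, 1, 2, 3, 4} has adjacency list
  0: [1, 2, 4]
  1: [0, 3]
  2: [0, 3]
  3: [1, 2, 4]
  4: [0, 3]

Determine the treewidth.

2

A width-2 tree decomposition is:
Bags: B1 = {0, 3, 4}  B2 = {0, 2, 3}  B3 = {0, 1, 3}
Tree: B1–B2, B2–B3
Every bag has size at most 3, so the width is 3 − 1 = 2 and tw(G) ≤ 2. The edges 0–4–3–2–0 form a cycle, so G is not a tree and its treewidth is at least 2. Combining the bounds, tw(G) = 2.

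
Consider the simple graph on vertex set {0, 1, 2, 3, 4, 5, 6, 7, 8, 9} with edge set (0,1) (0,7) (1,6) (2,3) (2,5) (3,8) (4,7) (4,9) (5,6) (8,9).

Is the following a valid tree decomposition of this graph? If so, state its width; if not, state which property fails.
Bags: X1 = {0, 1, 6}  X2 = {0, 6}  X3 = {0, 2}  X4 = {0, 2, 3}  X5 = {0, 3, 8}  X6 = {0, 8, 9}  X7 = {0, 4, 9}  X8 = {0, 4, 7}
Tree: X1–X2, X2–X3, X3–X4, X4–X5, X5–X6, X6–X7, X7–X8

A tree decomposition must satisfy three properties: every vertex lies in some bag; for every edge, both endpoints lie together in some bag; and for every vertex, the bags containing it form a connected subtree. Here vertex 5 appears in no bag, so the decomposition is invalid.

No — vertex 5 appears in no bag.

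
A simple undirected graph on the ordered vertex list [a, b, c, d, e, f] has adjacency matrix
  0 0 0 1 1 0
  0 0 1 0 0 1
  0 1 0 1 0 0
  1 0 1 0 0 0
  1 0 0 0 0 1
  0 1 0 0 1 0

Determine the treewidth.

A width-2 tree decomposition is:
Bags: B1 = {b, c, d}  B2 = {a, b, d}  B3 = {a, b, e}  B4 = {b, e, f}
Tree: B1–B2, B2–B3, B3–B4
Each bag holds 3 vertices, so the decomposition has width 2, which upper-bounds the treewidth. The edges b–c–d–a–e–f–b form a cycle, so G is not a tree and its treewidth is at least 2. Combining the bounds, tw(G) = 2.

2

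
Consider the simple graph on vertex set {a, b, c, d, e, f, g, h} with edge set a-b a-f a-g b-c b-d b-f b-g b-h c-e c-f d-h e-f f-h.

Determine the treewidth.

A width-2 tree decomposition is:
Bags: B1 = {c, e, f}  B2 = {b, c, f}  B3 = {b, f, h}  B4 = {a, b, f}  B5 = {b, d, h}  B6 = {a, b, g}
Tree: B1–B2, B2–B3, B3–B4, B3–B5, B4–B6
The largest bag has 3 vertices, giving width 2; this decomposition certifies tw(G) ≤ 2. On the other hand G contains the 3-clique {c, e, f}. A clique must lie in a single bag of any decomposition, so no decomposition can have width below 2. Hence tw(G) = 2 exactly.

2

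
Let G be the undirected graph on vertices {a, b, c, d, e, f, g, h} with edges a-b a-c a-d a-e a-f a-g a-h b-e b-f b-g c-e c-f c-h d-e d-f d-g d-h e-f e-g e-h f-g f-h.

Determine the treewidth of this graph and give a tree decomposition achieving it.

The largest bag has 5 vertices, giving width 4; this decomposition certifies tw(G) ≤ 4. On the other hand G contains the 5-clique {a, d, e, f, g}. A clique must lie in a single bag of any decomposition, so no decomposition can have width below 4. Hence tw(G) = 4 exactly.

Treewidth 4.
Bags: B1 = {a, d, e, f, h}  B2 = {a, c, e, f, h}  B3 = {a, d, e, f, g}  B4 = {a, b, e, f, g}
Tree: B1–B2, B1–B3, B3–B4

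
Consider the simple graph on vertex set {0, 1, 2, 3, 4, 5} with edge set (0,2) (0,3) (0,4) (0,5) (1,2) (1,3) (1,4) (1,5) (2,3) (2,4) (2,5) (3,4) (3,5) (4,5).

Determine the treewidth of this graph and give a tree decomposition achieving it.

Each bag holds 5 vertices, so the decomposition has width 4, which upper-bounds the treewidth. On the other hand G contains the 5-clique {0, 2, 3, 4, 5}. A clique must lie in a single bag of any decomposition, so no decomposition can have width below 4. Combining the bounds, tw(G) = 4.

Treewidth 4.
Bags: B1 = {0, 2, 3, 4, 5}  B2 = {1, 2, 3, 4, 5}
Tree: B1–B2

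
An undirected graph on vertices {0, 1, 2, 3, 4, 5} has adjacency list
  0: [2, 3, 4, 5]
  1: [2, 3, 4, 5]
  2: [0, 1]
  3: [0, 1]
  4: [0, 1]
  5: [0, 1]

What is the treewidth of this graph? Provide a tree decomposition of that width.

Treewidth 2.
Bags: B1 = {0, 1, 2}  B2 = {0, 1, 5}  B3 = {0, 1, 3}  B4 = {0, 1, 4}
Tree: B1–B2, B2–B3, B3–B4

Each bag holds 3 vertices, so the decomposition has width 2, which upper-bounds the treewidth. The edges 2–0–5–1–2 form a cycle, so G is not a tree and its treewidth is at least 2. The upper and lower bounds meet at 2, so that is the treewidth.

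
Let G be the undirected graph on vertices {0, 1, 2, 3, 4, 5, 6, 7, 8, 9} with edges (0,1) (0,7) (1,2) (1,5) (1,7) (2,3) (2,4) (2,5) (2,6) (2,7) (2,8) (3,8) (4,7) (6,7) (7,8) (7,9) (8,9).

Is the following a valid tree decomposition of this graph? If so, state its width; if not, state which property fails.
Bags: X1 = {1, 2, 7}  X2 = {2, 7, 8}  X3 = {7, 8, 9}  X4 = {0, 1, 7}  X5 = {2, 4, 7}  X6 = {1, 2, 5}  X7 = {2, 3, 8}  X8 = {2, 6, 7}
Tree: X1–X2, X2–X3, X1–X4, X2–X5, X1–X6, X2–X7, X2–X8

Vertex coverage: the bags together contain {0, 1, 2, 3, 4, 5, 6, 7, 8, 9}, the full vertex set. Edge coverage: each edge of G has both endpoints in at least one bag. Running intersection: for every vertex, the bags containing it form a connected subtree. All three properties hold, so this is a valid tree decomposition of width max|bag| − 1 = 2, and hence tw(G) ≤ 2.

Yes; width 2.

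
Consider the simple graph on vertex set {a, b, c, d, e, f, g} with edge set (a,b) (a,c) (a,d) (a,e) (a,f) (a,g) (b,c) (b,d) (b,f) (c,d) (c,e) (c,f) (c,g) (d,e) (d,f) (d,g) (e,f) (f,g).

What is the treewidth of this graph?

A width-4 tree decomposition is:
Bags: B1 = {a, b, c, d, f}  B2 = {a, c, d, f, g}  B3 = {a, c, d, e, f}
Tree: B1–B2, B1–B3
Each bag holds 5 vertices, so the decomposition has width 4, which upper-bounds the treewidth. For the lower bound, the 5 vertices {a, c, d, f, g} are pairwise adjacent, and any tree decomposition puts a clique entirely inside one bag — forcing width ≥ 4. Hence tw(G) = 4 exactly.

4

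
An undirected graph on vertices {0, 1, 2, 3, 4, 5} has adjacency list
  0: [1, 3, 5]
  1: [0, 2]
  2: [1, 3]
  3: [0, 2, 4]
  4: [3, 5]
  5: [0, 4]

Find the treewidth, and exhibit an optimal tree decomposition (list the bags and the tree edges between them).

Treewidth 2.
Bags: B1 = {1, 2, 3}  B2 = {0, 1, 3}  B3 = {0, 3, 4}  B4 = {0, 4, 5}
Tree: B1–B2, B2–B3, B3–B4

The largest bag has 3 vertices, giving width 2; this decomposition certifies tw(G) ≤ 2. For the lower bound, G contains the cycle 2–1–0–3–2, so G is not a forest; only forests have treewidth ≤ 1, hence tw(G) ≥ 2. Therefore the treewidth is 2.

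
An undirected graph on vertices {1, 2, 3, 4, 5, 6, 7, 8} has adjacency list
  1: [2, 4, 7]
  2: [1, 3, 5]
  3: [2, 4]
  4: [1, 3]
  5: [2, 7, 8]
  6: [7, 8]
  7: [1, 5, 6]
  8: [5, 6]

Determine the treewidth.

A width-2 tree decomposition is:
Bags: B1 = {5, 6, 8}  B2 = {5, 6, 7}  B3 = {2, 5, 7}  B4 = {1, 2, 7}  B5 = {1, 2, 3}  B6 = {1, 3, 4}
Tree: B1–B2, B2–B3, B3–B4, B4–B5, B5–B6
Every bag has size at most 3, so the width is 3 − 1 = 2 and tw(G) ≤ 2. Since 8–6–7–5–8 is a cycle in G, G is not acyclic. Forests are exactly the graphs of treewidth ≤ 1, so tw(G) ≥ 2. The upper and lower bounds meet at 2, so that is the treewidth.

2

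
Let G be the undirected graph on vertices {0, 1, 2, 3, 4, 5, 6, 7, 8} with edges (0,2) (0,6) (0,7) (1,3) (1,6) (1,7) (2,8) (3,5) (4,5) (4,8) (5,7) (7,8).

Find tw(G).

3

A width-3 tree decomposition is:
Bags: B1 = {1, 3, 5, 6}  B2 = {1, 5, 6, 7}  B3 = {0, 5, 6, 7}  B4 = {0, 4, 5, 7}  B5 = {0, 4, 7, 8}  B6 = {0, 2, 4, 8}
Tree: B1–B2, B2–B3, B3–B4, B4–B5, B5–B6
Each bag holds 4 vertices, so the decomposition has width 3, which upper-bounds the treewidth. For the lower bound: the 4 vertex sets {1,3,6}, {5}, {7}, {0,2,4,8} are disjoint, each induces a connected subgraph, and every pair is joined by at least one edge of G. Contracting each set to a single vertex therefore yields K_{4} as a minor, and since treewidth is minor-monotone, tw(G) ≥ tw(K_{4}) = 3. The upper and lower bounds meet at 3, so that is the treewidth.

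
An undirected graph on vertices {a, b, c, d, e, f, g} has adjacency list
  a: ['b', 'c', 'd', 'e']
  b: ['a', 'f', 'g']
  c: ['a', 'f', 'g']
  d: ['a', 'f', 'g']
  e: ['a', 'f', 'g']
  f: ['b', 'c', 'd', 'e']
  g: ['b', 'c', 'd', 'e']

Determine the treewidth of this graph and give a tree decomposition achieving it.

Every bag has size at most 4, so the width is 4 − 1 = 3 and tw(G) ≤ 3. For the lower bound: the 4 vertex sets {c,f}, {a,e}, {g}, {d} are disjoint, each induces a connected subgraph, and every pair is joined by at least one edge of G. Contracting each set to a single vertex therefore yields K_{4} as a minor, and since treewidth is minor-monotone, tw(G) ≥ tw(K_{4}) = 3. Therefore the treewidth is 3.

Treewidth 3.
One such decomposition:
Bags: B1 = {a, c, f, g}  B2 = {a, e, f, g}  B3 = {a, d, f, g}  B4 = {a, b, f, g}
Tree: B1–B2, B2–B3, B3–B4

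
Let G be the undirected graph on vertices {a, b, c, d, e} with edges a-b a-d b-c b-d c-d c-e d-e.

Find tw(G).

2

A width-2 tree decomposition is:
Bags: B1 = {b, c, d}  B2 = {c, d, e}  B3 = {a, b, d}
Tree: B1–B2, B1–B3
The largest bag has 3 vertices, giving width 2; this decomposition certifies tw(G) ≤ 2. For the lower bound, the 3 vertices {c, d, e} are pairwise adjacent, and any tree decomposition puts a clique entirely inside one bag — forcing width ≥ 2. Combining the bounds, tw(G) = 2.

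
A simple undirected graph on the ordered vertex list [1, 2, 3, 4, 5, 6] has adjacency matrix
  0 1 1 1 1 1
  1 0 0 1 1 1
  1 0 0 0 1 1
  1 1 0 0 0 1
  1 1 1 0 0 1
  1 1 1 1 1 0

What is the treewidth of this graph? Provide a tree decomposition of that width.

Treewidth 3.
One optimal decomposition is:
Bags: B1 = {1, 2, 5, 6}  B2 = {1, 2, 4, 6}  B3 = {1, 3, 5, 6}
Tree: B1–B2, B1–B3

The largest bag has 4 vertices, giving width 3; this decomposition certifies tw(G) ≤ 3. On the other hand G contains the 4-clique {1, 2, 4, 6}. A clique must lie in a single bag of any decomposition, so no decomposition can have width below 3. The upper and lower bounds meet at 3, so that is the treewidth.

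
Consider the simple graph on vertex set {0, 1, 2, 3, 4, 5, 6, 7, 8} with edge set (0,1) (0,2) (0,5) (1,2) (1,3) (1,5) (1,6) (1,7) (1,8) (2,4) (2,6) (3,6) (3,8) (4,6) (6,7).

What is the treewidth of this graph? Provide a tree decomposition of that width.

Treewidth 2.
One optimal decomposition is:
Bags: B1 = {1, 6, 7}  B2 = {1, 2, 6}  B3 = {1, 3, 6}  B4 = {0, 1, 2}  B5 = {2, 4, 6}  B6 = {0, 1, 5}  B7 = {1, 3, 8}
Tree: B1–B2, B2–B3, B2–B4, B2–B5, B4–B6, B3–B7

Each bag holds 3 vertices, so the decomposition has width 2, which upper-bounds the treewidth. Conversely, {0, 1, 2} is a clique of size 3, and the vertices of any clique must share a bag in every tree decomposition; so some bag has ≥ 3 vertices and tw(G) ≥ 2. Therefore the treewidth is 2.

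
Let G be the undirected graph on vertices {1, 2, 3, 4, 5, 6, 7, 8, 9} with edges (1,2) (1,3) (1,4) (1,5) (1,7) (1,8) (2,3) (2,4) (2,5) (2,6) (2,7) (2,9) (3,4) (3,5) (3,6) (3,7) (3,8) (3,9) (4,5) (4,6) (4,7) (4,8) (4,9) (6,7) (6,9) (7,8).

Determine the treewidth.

4

A width-4 tree decomposition is:
Bags: B1 = {1, 2, 3, 4, 7}  B2 = {1, 2, 3, 4, 5}  B3 = {1, 3, 4, 7, 8}  B4 = {2, 3, 4, 6, 7}  B5 = {2, 3, 4, 6, 9}
Tree: B1–B2, B1–B3, B1–B4, B4–B5
Each bag holds 5 vertices, so the decomposition has width 4, which upper-bounds the treewidth. Conversely, {1, 3, 4, 7, 8} is a clique of size 5, and the vertices of any clique must share a bag in every tree decomposition; so some bag has ≥ 5 vertices and tw(G) ≥ 4. Therefore the treewidth is 4.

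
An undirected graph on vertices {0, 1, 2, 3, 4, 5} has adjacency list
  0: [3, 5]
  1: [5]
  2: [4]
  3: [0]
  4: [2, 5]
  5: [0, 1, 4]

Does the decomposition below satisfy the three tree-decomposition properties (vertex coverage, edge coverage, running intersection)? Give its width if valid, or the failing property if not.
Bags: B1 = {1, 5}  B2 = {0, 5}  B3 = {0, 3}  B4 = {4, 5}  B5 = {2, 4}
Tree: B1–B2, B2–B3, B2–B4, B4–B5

Every vertex of G appears in some bag (union = {0, 1, 2, 3, 4, 5}); every edge is covered by a bag; and for each vertex v the set of bags containing v is connected in the bag tree. The decomposition is therefore valid. The largest bag has 2 vertices, so the width is 1.

Yes; width 1.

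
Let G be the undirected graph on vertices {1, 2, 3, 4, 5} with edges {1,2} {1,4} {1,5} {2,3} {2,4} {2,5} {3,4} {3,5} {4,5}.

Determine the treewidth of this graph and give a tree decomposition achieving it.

Every bag has size at most 4, so the width is 4 − 1 = 3 and tw(G) ≤ 3. Conversely, {1, 2, 4, 5} is a clique of size 4, and the vertices of any clique must share a bag in every tree decomposition; so some bag has ≥ 4 vertices and tw(G) ≥ 3. Therefore the treewidth is 3.

Treewidth 3.
One optimal decomposition is:
Bags: B1 = {2, 3, 4, 5}  B2 = {1, 2, 4, 5}
Tree: B1–B2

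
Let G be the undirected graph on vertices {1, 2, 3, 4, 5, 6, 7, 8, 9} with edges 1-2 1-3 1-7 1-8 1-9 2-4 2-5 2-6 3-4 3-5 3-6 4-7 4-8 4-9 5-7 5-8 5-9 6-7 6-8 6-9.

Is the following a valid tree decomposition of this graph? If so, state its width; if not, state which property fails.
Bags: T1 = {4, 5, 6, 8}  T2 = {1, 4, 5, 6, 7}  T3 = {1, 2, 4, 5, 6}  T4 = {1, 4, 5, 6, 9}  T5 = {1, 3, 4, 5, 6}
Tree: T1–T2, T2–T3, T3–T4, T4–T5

No — edge (1,8) lies in no bag.

A tree decomposition must satisfy three properties: every vertex lies in some bag; for every edge, both endpoints lie together in some bag; and for every vertex, the bags containing it form a connected subtree. Here edge (1,8) lies in no bag, so the decomposition is invalid.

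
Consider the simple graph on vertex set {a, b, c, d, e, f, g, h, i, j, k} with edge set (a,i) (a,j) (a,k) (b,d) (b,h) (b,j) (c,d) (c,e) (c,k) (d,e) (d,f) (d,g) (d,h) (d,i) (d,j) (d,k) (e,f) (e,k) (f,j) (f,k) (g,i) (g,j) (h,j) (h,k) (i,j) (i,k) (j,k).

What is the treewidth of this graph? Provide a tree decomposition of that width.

Treewidth 3.
One such decomposition:
Bags: B1 = {d, h, j, k}  B2 = {d, i, j, k}  B3 = {d, f, j, k}  B4 = {d, g, i, j}  B5 = {d, e, f, k}  B6 = {c, d, e, k}  B7 = {a, i, j, k}  B8 = {b, d, h, j}
Tree: B1–B2, B1–B3, B2–B4, B3–B5, B5–B6, B2–B7, B1–B8

The largest bag has 4 vertices, giving width 3; this decomposition certifies tw(G) ≤ 3. On the other hand G contains the 4-clique {d, g, i, j}. A clique must lie in a single bag of any decomposition, so no decomposition can have width below 3. The upper and lower bounds meet at 3, so that is the treewidth.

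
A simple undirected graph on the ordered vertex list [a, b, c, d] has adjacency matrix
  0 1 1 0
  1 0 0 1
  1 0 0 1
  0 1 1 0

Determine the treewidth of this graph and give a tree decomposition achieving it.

Treewidth 2.
One optimal decomposition is:
Bags: B1 = {a, b, c}  B2 = {b, c, d}
Tree: B1–B2

The largest bag has 3 vertices, giving width 2; this decomposition certifies tw(G) ≤ 2. Since b–a–c–d–b is a cycle in G, G is not acyclic. Forests are exactly the graphs of treewidth ≤ 1, so tw(G) ≥ 2. Combining the bounds, tw(G) = 2.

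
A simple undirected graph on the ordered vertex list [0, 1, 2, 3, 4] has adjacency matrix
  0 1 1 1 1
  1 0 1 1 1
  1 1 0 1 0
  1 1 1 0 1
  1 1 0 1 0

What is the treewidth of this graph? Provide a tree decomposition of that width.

Every bag has size at most 4, so the width is 4 − 1 = 3 and tw(G) ≤ 3. For the lower bound, the 4 vertices {0, 1, 2, 3} are pairwise adjacent, and any tree decomposition puts a clique entirely inside one bag — forcing width ≥ 3. The upper and lower bounds meet at 3, so that is the treewidth.

Treewidth 3.
One such decomposition:
Bags: B1 = {0, 1, 3, 4}  B2 = {0, 1, 2, 3}
Tree: B1–B2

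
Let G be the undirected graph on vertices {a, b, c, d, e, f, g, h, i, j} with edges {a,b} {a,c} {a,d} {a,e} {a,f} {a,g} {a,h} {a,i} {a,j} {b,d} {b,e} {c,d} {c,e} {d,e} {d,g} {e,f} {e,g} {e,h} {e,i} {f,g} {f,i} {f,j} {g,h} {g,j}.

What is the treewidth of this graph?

A width-3 tree decomposition is:
Bags: B1 = {a, e, f, g}  B2 = {a, e, g, h}  B3 = {a, d, e, g}  B4 = {a, e, f, i}  B5 = {a, c, d, e}  B6 = {a, f, g, j}  B7 = {a, b, d, e}
Tree: B1–B2, B1–B3, B1–B4, B3–B5, B1–B6, B3–B7
The largest bag has 4 vertices, giving width 3; this decomposition certifies tw(G) ≤ 3. On the other hand G contains the 4-clique {a, f, g, j}. A clique must lie in a single bag of any decomposition, so no decomposition can have width below 3. The upper and lower bounds meet at 3, so that is the treewidth.

3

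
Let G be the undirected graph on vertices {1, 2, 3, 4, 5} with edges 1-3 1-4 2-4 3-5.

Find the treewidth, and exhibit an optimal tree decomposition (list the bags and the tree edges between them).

The largest bag has 2 vertices, giving width 1; this decomposition certifies tw(G) ≤ 1. Since G has at least one edge (e.g. 2–4), it is not an edgeless graph, so tw(G) ≥ 1. The upper and lower bounds meet at 1, so that is the treewidth.

Treewidth 1.
One optimal decomposition is:
Bags: B1 = {2, 4}  B2 = {1, 4}  B3 = {1, 3}  B4 = {3, 5}
Tree: B1–B2, B2–B3, B3–B4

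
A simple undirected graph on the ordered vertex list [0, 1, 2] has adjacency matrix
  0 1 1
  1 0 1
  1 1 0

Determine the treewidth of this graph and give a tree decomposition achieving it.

Treewidth 2.
Bags: B1 = {0, 1, 2}
Tree: (single bag)

With just one bag of size 3, the width is 3 − 1 = 2, so tw(G) ≤ 2. For the lower bound, the 3 vertices {0, 1, 2} are pairwise adjacent, and any tree decomposition puts a clique entirely inside one bag — forcing width ≥ 2. Therefore the treewidth is 2.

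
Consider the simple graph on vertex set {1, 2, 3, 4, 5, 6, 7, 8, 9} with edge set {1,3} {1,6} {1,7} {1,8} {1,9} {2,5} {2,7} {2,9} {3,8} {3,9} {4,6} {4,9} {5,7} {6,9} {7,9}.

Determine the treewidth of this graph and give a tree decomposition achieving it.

Each bag holds 3 vertices, so the decomposition has width 2, which upper-bounds the treewidth. On the other hand G contains the 3-clique {1, 3, 8}. A clique must lie in a single bag of any decomposition, so no decomposition can have width below 2. Combining the bounds, tw(G) = 2.

Treewidth 2.
One optimal decomposition is:
Bags: B1 = {1, 7, 9}  B2 = {2, 7, 9}  B3 = {1, 3, 9}  B4 = {1, 6, 9}  B5 = {2, 5, 7}  B6 = {4, 6, 9}  B7 = {1, 3, 8}
Tree: B1–B2, B1–B3, B1–B4, B2–B5, B4–B6, B3–B7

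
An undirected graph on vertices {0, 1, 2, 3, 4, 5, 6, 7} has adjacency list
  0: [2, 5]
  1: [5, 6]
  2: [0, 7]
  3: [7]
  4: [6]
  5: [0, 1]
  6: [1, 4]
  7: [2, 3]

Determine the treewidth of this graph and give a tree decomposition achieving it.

Treewidth 1.
Bags: B1 = {4, 6}  B2 = {1, 6}  B3 = {1, 5}  B4 = {0, 5}  B5 = {0, 2}  B6 = {2, 7}  B7 = {3, 7}
Tree: B1–B2, B2–B3, B3–B4, B4–B5, B5–B6, B6–B7

Every bag has size at most 2, so the width is 2 − 1 = 1 and tw(G) ≤ 1. G has an edge, so its treewidth is at least 1. Combining the bounds, tw(G) = 1.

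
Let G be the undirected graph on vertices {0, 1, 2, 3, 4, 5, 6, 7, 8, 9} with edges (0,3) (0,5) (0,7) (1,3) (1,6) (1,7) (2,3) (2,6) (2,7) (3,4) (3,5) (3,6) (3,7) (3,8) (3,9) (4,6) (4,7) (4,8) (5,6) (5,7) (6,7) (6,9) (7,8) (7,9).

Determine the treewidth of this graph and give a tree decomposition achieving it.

Treewidth 3.
Bags: B1 = {3, 5, 6, 7}  B2 = {3, 4, 6, 7}  B3 = {1, 3, 6, 7}  B4 = {0, 3, 5, 7}  B5 = {2, 3, 6, 7}  B6 = {3, 6, 7, 9}  B7 = {3, 4, 7, 8}
Tree: B1–B2, B2–B3, B1–B4, B3–B5, B2–B6, B2–B7

The largest bag has 4 vertices, giving width 3; this decomposition certifies tw(G) ≤ 3. For the lower bound, the 4 vertices {0, 3, 5, 7} are pairwise adjacent, and any tree decomposition puts a clique entirely inside one bag — forcing width ≥ 3. Hence tw(G) = 3 exactly.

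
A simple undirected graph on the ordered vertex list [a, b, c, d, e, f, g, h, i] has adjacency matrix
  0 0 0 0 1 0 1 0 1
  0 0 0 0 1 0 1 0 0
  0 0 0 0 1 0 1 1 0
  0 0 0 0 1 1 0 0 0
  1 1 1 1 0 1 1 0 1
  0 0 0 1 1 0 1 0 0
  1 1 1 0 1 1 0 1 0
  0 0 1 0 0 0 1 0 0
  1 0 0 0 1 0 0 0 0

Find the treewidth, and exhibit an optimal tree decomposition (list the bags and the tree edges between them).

The largest bag has 3 vertices, giving width 2; this decomposition certifies tw(G) ≤ 2. Conversely, {d, e, f} is a clique of size 3, and the vertices of any clique must share a bag in every tree decomposition; so some bag has ≥ 3 vertices and tw(G) ≥ 2. Therefore the treewidth is 2.

Treewidth 2.
Bags: B1 = {b, e, g}  B2 = {c, e, g}  B3 = {a, e, g}  B4 = {e, f, g}  B5 = {c, g, h}  B6 = {d, e, f}  B7 = {a, e, i}
Tree: B1–B2, B1–B3, B3–B4, B2–B5, B4–B6, B3–B7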